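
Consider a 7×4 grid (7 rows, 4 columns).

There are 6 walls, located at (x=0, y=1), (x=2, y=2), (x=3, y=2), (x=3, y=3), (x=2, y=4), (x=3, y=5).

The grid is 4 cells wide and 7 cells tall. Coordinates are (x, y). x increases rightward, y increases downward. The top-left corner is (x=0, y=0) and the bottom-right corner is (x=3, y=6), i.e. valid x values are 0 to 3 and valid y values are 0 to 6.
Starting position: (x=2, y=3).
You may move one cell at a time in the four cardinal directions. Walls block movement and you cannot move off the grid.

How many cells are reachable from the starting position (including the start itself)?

Answer: Reachable cells: 21

Derivation:
BFS flood-fill from (x=2, y=3):
  Distance 0: (x=2, y=3)
  Distance 1: (x=1, y=3)
  Distance 2: (x=1, y=2), (x=0, y=3), (x=1, y=4)
  Distance 3: (x=1, y=1), (x=0, y=2), (x=0, y=4), (x=1, y=5)
  Distance 4: (x=1, y=0), (x=2, y=1), (x=0, y=5), (x=2, y=5), (x=1, y=6)
  Distance 5: (x=0, y=0), (x=2, y=0), (x=3, y=1), (x=0, y=6), (x=2, y=6)
  Distance 6: (x=3, y=0), (x=3, y=6)
Total reachable: 21 (grid has 22 open cells total)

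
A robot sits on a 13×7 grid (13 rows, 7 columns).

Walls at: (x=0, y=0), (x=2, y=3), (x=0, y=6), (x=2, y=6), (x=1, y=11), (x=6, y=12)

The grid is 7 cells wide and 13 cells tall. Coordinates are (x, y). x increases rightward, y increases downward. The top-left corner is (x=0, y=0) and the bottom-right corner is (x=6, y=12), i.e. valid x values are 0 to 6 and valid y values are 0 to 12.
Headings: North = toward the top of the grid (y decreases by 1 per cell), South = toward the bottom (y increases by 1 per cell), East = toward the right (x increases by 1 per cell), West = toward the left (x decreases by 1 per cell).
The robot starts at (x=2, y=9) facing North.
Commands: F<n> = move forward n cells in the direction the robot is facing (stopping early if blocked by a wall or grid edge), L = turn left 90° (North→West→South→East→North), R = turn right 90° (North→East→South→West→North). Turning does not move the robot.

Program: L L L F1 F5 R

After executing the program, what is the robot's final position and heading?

Start: (x=2, y=9), facing North
  L: turn left, now facing West
  L: turn left, now facing South
  L: turn left, now facing East
  F1: move forward 1, now at (x=3, y=9)
  F5: move forward 3/5 (blocked), now at (x=6, y=9)
  R: turn right, now facing South
Final: (x=6, y=9), facing South

Answer: Final position: (x=6, y=9), facing South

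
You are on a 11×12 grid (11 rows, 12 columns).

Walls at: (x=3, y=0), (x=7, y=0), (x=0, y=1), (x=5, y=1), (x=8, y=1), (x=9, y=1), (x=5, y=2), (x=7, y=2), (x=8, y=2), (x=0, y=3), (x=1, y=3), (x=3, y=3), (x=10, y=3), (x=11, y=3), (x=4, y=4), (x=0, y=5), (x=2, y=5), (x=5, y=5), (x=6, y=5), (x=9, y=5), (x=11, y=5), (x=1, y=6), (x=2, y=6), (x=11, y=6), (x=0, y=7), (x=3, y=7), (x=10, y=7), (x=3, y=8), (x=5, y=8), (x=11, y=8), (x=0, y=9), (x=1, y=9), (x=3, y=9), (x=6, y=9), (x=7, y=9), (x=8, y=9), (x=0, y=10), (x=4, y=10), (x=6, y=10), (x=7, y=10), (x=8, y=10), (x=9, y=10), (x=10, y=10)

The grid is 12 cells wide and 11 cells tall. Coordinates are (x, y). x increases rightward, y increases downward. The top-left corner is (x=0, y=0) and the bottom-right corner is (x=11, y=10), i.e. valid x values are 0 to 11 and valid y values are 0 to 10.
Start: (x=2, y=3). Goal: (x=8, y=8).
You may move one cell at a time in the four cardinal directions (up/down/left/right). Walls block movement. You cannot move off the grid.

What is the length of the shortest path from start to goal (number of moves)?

BFS from (x=2, y=3) until reaching (x=8, y=8):
  Distance 0: (x=2, y=3)
  Distance 1: (x=2, y=2), (x=2, y=4)
  Distance 2: (x=2, y=1), (x=1, y=2), (x=3, y=2), (x=1, y=4), (x=3, y=4)
  Distance 3: (x=2, y=0), (x=1, y=1), (x=3, y=1), (x=0, y=2), (x=4, y=2), (x=0, y=4), (x=1, y=5), (x=3, y=5)
  Distance 4: (x=1, y=0), (x=4, y=1), (x=4, y=3), (x=4, y=5), (x=3, y=6)
  Distance 5: (x=0, y=0), (x=4, y=0), (x=5, y=3), (x=4, y=6)
  Distance 6: (x=5, y=0), (x=6, y=3), (x=5, y=4), (x=5, y=6), (x=4, y=7)
  Distance 7: (x=6, y=0), (x=6, y=2), (x=7, y=3), (x=6, y=4), (x=6, y=6), (x=5, y=7), (x=4, y=8)
  Distance 8: (x=6, y=1), (x=8, y=3), (x=7, y=4), (x=7, y=6), (x=6, y=7), (x=4, y=9)
  Distance 9: (x=7, y=1), (x=9, y=3), (x=8, y=4), (x=7, y=5), (x=8, y=6), (x=7, y=7), (x=6, y=8), (x=5, y=9)
  Distance 10: (x=9, y=2), (x=9, y=4), (x=8, y=5), (x=9, y=6), (x=8, y=7), (x=7, y=8), (x=5, y=10)
  Distance 11: (x=10, y=2), (x=10, y=4), (x=10, y=6), (x=9, y=7), (x=8, y=8)  <- goal reached here
One shortest path (11 moves): (x=2, y=3) -> (x=2, y=4) -> (x=3, y=4) -> (x=3, y=5) -> (x=4, y=5) -> (x=4, y=6) -> (x=5, y=6) -> (x=6, y=6) -> (x=7, y=6) -> (x=8, y=6) -> (x=8, y=7) -> (x=8, y=8)

Answer: Shortest path length: 11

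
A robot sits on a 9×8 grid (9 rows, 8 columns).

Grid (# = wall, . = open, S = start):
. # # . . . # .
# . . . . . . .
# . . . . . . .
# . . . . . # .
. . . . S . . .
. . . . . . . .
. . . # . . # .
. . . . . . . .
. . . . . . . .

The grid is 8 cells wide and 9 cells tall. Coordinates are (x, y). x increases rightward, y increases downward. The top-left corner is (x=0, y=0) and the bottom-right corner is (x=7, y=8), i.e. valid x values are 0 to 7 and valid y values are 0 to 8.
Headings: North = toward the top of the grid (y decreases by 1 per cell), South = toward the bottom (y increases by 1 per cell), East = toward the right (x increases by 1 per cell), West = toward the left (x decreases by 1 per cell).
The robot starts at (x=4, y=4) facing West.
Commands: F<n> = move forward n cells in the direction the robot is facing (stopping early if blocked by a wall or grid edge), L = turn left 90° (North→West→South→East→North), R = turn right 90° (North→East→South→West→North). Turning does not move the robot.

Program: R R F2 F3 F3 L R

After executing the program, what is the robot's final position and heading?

Answer: Final position: (x=7, y=4), facing East

Derivation:
Start: (x=4, y=4), facing West
  R: turn right, now facing North
  R: turn right, now facing East
  F2: move forward 2, now at (x=6, y=4)
  F3: move forward 1/3 (blocked), now at (x=7, y=4)
  F3: move forward 0/3 (blocked), now at (x=7, y=4)
  L: turn left, now facing North
  R: turn right, now facing East
Final: (x=7, y=4), facing East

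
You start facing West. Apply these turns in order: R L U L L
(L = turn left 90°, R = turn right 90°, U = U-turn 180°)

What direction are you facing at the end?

Answer: Final heading: West

Derivation:
Start: West
  R (right (90° clockwise)) -> North
  L (left (90° counter-clockwise)) -> West
  U (U-turn (180°)) -> East
  L (left (90° counter-clockwise)) -> North
  L (left (90° counter-clockwise)) -> West
Final: West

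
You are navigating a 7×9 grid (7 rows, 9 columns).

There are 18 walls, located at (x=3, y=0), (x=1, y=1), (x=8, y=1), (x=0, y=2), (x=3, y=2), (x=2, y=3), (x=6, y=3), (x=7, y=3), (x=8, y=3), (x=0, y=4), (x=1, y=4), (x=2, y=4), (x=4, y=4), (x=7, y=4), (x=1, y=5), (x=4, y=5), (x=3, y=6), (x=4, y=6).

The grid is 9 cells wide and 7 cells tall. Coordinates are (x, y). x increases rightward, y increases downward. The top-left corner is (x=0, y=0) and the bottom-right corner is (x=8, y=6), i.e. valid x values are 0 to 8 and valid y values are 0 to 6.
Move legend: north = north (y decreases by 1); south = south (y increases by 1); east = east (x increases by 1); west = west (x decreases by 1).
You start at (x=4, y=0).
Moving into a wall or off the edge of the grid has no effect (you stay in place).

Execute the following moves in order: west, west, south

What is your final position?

Answer: Final position: (x=4, y=1)

Derivation:
Start: (x=4, y=0)
  west (west): blocked, stay at (x=4, y=0)
  west (west): blocked, stay at (x=4, y=0)
  south (south): (x=4, y=0) -> (x=4, y=1)
Final: (x=4, y=1)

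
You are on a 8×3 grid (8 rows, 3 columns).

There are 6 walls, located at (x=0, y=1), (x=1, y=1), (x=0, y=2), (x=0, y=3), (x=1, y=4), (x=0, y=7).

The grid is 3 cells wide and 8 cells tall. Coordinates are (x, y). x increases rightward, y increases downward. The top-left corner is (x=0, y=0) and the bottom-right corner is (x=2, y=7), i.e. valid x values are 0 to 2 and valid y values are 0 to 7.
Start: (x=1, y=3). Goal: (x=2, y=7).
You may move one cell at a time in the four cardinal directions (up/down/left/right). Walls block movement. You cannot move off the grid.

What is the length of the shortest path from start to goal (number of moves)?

Answer: Shortest path length: 5

Derivation:
BFS from (x=1, y=3) until reaching (x=2, y=7):
  Distance 0: (x=1, y=3)
  Distance 1: (x=1, y=2), (x=2, y=3)
  Distance 2: (x=2, y=2), (x=2, y=4)
  Distance 3: (x=2, y=1), (x=2, y=5)
  Distance 4: (x=2, y=0), (x=1, y=5), (x=2, y=6)
  Distance 5: (x=1, y=0), (x=0, y=5), (x=1, y=6), (x=2, y=7)  <- goal reached here
One shortest path (5 moves): (x=1, y=3) -> (x=2, y=3) -> (x=2, y=4) -> (x=2, y=5) -> (x=2, y=6) -> (x=2, y=7)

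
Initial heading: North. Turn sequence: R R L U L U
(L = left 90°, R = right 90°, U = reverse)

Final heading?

Start: North
  R (right (90° clockwise)) -> East
  R (right (90° clockwise)) -> South
  L (left (90° counter-clockwise)) -> East
  U (U-turn (180°)) -> West
  L (left (90° counter-clockwise)) -> South
  U (U-turn (180°)) -> North
Final: North

Answer: Final heading: North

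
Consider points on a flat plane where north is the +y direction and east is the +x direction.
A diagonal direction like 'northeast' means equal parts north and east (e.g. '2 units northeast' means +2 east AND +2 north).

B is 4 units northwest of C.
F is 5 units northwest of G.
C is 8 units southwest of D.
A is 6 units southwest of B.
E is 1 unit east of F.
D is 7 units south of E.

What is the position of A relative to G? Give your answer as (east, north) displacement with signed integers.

Place G at the origin (east=0, north=0).
  F is 5 units northwest of G: delta (east=-5, north=+5); F at (east=-5, north=5).
  E is 1 unit east of F: delta (east=+1, north=+0); E at (east=-4, north=5).
  D is 7 units south of E: delta (east=+0, north=-7); D at (east=-4, north=-2).
  C is 8 units southwest of D: delta (east=-8, north=-8); C at (east=-12, north=-10).
  B is 4 units northwest of C: delta (east=-4, north=+4); B at (east=-16, north=-6).
  A is 6 units southwest of B: delta (east=-6, north=-6); A at (east=-22, north=-12).
Therefore A relative to G: (east=-22, north=-12).

Answer: A is at (east=-22, north=-12) relative to G.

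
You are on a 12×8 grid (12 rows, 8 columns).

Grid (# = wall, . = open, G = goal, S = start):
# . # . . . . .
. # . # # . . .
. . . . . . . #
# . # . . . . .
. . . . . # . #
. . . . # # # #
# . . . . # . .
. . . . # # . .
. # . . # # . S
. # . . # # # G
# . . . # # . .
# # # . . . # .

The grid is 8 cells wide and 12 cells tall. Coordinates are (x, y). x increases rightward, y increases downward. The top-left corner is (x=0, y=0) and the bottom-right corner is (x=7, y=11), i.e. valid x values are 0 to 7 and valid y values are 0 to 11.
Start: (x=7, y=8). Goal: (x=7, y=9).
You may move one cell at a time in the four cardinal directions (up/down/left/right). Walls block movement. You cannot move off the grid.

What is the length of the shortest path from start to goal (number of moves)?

BFS from (x=7, y=8) until reaching (x=7, y=9):
  Distance 0: (x=7, y=8)
  Distance 1: (x=7, y=7), (x=6, y=8), (x=7, y=9)  <- goal reached here
One shortest path (1 moves): (x=7, y=8) -> (x=7, y=9)

Answer: Shortest path length: 1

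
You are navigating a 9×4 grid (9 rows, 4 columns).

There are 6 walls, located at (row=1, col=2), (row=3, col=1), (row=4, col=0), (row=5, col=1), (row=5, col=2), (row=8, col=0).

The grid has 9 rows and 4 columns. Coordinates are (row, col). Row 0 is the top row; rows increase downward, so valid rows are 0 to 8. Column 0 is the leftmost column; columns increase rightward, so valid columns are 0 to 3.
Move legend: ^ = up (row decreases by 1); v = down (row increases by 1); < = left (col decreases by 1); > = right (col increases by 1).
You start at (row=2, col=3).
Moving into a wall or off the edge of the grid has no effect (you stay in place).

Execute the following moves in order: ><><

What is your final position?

Start: (row=2, col=3)
  > (right): blocked, stay at (row=2, col=3)
  < (left): (row=2, col=3) -> (row=2, col=2)
  > (right): (row=2, col=2) -> (row=2, col=3)
  < (left): (row=2, col=3) -> (row=2, col=2)
Final: (row=2, col=2)

Answer: Final position: (row=2, col=2)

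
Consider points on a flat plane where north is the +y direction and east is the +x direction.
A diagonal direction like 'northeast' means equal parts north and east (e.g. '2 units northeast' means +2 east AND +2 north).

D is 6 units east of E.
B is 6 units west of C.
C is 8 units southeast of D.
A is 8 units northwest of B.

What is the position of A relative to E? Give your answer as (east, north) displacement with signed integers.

Place E at the origin (east=0, north=0).
  D is 6 units east of E: delta (east=+6, north=+0); D at (east=6, north=0).
  C is 8 units southeast of D: delta (east=+8, north=-8); C at (east=14, north=-8).
  B is 6 units west of C: delta (east=-6, north=+0); B at (east=8, north=-8).
  A is 8 units northwest of B: delta (east=-8, north=+8); A at (east=0, north=0).
Therefore A relative to E: (east=0, north=0).

Answer: A is at (east=0, north=0) relative to E.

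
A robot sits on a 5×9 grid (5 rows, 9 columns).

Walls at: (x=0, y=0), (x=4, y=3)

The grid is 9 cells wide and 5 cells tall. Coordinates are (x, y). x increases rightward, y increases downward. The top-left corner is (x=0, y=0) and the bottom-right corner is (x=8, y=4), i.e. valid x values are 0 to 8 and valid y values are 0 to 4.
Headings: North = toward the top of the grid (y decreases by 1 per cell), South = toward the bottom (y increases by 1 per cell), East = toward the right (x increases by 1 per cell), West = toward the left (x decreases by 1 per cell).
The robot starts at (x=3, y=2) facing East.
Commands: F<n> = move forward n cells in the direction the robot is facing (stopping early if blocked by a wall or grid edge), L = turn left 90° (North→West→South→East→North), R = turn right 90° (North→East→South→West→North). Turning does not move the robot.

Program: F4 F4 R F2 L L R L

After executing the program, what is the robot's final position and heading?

Answer: Final position: (x=8, y=4), facing North

Derivation:
Start: (x=3, y=2), facing East
  F4: move forward 4, now at (x=7, y=2)
  F4: move forward 1/4 (blocked), now at (x=8, y=2)
  R: turn right, now facing South
  F2: move forward 2, now at (x=8, y=4)
  L: turn left, now facing East
  L: turn left, now facing North
  R: turn right, now facing East
  L: turn left, now facing North
Final: (x=8, y=4), facing North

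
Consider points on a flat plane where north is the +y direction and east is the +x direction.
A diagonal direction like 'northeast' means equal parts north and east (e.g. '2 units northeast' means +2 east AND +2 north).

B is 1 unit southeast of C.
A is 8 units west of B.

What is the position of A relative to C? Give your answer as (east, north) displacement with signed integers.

Place C at the origin (east=0, north=0).
  B is 1 unit southeast of C: delta (east=+1, north=-1); B at (east=1, north=-1).
  A is 8 units west of B: delta (east=-8, north=+0); A at (east=-7, north=-1).
Therefore A relative to C: (east=-7, north=-1).

Answer: A is at (east=-7, north=-1) relative to C.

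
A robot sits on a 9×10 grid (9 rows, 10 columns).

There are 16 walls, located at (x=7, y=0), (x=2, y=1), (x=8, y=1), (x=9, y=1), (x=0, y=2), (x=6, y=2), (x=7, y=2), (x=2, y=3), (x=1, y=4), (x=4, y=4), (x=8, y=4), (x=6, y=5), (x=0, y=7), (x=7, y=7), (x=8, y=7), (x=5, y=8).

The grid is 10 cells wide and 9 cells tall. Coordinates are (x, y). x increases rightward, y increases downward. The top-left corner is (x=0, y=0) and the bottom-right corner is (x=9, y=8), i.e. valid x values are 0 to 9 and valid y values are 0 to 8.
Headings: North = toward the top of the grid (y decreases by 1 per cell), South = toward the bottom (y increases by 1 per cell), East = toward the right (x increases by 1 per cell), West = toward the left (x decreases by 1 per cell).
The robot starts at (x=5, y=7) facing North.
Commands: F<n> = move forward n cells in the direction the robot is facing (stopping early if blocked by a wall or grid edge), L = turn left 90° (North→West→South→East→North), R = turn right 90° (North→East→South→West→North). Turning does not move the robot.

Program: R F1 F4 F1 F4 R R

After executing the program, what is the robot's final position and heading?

Answer: Final position: (x=6, y=7), facing West

Derivation:
Start: (x=5, y=7), facing North
  R: turn right, now facing East
  F1: move forward 1, now at (x=6, y=7)
  F4: move forward 0/4 (blocked), now at (x=6, y=7)
  F1: move forward 0/1 (blocked), now at (x=6, y=7)
  F4: move forward 0/4 (blocked), now at (x=6, y=7)
  R: turn right, now facing South
  R: turn right, now facing West
Final: (x=6, y=7), facing West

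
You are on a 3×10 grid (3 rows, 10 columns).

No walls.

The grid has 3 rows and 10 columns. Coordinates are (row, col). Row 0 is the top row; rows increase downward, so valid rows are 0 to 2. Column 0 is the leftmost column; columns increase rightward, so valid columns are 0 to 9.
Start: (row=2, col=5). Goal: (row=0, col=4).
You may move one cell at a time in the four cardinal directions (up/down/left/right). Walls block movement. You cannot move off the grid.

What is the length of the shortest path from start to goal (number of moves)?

Answer: Shortest path length: 3

Derivation:
BFS from (row=2, col=5) until reaching (row=0, col=4):
  Distance 0: (row=2, col=5)
  Distance 1: (row=1, col=5), (row=2, col=4), (row=2, col=6)
  Distance 2: (row=0, col=5), (row=1, col=4), (row=1, col=6), (row=2, col=3), (row=2, col=7)
  Distance 3: (row=0, col=4), (row=0, col=6), (row=1, col=3), (row=1, col=7), (row=2, col=2), (row=2, col=8)  <- goal reached here
One shortest path (3 moves): (row=2, col=5) -> (row=2, col=4) -> (row=1, col=4) -> (row=0, col=4)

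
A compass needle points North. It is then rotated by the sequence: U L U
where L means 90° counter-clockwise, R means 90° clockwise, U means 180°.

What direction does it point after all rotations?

Answer: Final heading: West

Derivation:
Start: North
  U (U-turn (180°)) -> South
  L (left (90° counter-clockwise)) -> East
  U (U-turn (180°)) -> West
Final: West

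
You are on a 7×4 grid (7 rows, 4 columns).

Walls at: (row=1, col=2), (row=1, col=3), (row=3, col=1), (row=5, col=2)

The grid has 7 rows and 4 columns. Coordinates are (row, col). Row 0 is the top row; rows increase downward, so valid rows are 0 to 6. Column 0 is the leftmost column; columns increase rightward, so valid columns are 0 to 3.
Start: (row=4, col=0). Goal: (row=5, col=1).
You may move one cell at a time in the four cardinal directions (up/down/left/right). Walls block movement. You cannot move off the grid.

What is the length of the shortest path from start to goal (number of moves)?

Answer: Shortest path length: 2

Derivation:
BFS from (row=4, col=0) until reaching (row=5, col=1):
  Distance 0: (row=4, col=0)
  Distance 1: (row=3, col=0), (row=4, col=1), (row=5, col=0)
  Distance 2: (row=2, col=0), (row=4, col=2), (row=5, col=1), (row=6, col=0)  <- goal reached here
One shortest path (2 moves): (row=4, col=0) -> (row=4, col=1) -> (row=5, col=1)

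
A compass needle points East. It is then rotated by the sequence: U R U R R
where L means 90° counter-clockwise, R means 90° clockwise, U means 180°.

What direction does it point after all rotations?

Answer: Final heading: North

Derivation:
Start: East
  U (U-turn (180°)) -> West
  R (right (90° clockwise)) -> North
  U (U-turn (180°)) -> South
  R (right (90° clockwise)) -> West
  R (right (90° clockwise)) -> North
Final: North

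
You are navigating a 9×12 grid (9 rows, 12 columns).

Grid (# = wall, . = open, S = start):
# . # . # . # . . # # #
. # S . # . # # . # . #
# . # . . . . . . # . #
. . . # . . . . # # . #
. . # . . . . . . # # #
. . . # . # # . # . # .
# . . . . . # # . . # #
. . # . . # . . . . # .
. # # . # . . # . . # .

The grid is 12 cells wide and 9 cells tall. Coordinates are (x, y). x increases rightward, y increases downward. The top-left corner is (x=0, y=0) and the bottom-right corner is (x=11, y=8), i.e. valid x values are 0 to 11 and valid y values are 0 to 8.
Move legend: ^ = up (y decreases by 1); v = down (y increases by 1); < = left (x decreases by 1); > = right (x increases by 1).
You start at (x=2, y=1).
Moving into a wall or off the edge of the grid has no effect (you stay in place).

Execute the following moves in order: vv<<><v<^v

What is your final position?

Answer: Final position: (x=2, y=1)

Derivation:
Start: (x=2, y=1)
  v (down): blocked, stay at (x=2, y=1)
  v (down): blocked, stay at (x=2, y=1)
  < (left): blocked, stay at (x=2, y=1)
  < (left): blocked, stay at (x=2, y=1)
  > (right): (x=2, y=1) -> (x=3, y=1)
  < (left): (x=3, y=1) -> (x=2, y=1)
  v (down): blocked, stay at (x=2, y=1)
  < (left): blocked, stay at (x=2, y=1)
  ^ (up): blocked, stay at (x=2, y=1)
  v (down): blocked, stay at (x=2, y=1)
Final: (x=2, y=1)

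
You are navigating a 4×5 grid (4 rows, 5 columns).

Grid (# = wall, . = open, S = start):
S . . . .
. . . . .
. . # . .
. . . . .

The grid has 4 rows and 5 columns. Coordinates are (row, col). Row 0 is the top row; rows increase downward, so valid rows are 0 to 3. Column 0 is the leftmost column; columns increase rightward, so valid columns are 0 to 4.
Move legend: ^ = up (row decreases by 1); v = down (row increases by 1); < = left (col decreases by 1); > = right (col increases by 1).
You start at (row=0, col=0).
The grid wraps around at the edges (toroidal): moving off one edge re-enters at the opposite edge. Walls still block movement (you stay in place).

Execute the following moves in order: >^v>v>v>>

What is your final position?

Start: (row=0, col=0)
  > (right): (row=0, col=0) -> (row=0, col=1)
  ^ (up): (row=0, col=1) -> (row=3, col=1)
  v (down): (row=3, col=1) -> (row=0, col=1)
  > (right): (row=0, col=1) -> (row=0, col=2)
  v (down): (row=0, col=2) -> (row=1, col=2)
  > (right): (row=1, col=2) -> (row=1, col=3)
  v (down): (row=1, col=3) -> (row=2, col=3)
  > (right): (row=2, col=3) -> (row=2, col=4)
  > (right): (row=2, col=4) -> (row=2, col=0)
Final: (row=2, col=0)

Answer: Final position: (row=2, col=0)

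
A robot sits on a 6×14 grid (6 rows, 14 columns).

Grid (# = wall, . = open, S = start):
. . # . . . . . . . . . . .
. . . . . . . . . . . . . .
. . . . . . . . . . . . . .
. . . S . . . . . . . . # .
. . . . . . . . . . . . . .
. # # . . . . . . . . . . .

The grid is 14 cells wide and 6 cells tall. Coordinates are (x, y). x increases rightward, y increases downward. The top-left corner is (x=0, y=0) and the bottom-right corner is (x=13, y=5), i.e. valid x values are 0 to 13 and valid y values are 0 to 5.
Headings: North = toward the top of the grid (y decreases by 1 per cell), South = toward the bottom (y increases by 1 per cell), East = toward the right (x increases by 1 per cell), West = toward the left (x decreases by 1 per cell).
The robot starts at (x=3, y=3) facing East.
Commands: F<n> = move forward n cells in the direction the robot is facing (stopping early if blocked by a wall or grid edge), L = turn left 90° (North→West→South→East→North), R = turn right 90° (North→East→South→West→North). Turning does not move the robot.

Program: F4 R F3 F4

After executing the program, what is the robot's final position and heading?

Start: (x=3, y=3), facing East
  F4: move forward 4, now at (x=7, y=3)
  R: turn right, now facing South
  F3: move forward 2/3 (blocked), now at (x=7, y=5)
  F4: move forward 0/4 (blocked), now at (x=7, y=5)
Final: (x=7, y=5), facing South

Answer: Final position: (x=7, y=5), facing South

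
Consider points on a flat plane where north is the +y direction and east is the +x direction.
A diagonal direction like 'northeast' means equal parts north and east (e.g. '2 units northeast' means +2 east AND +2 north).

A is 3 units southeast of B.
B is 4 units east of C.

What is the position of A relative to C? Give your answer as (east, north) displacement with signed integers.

Place C at the origin (east=0, north=0).
  B is 4 units east of C: delta (east=+4, north=+0); B at (east=4, north=0).
  A is 3 units southeast of B: delta (east=+3, north=-3); A at (east=7, north=-3).
Therefore A relative to C: (east=7, north=-3).

Answer: A is at (east=7, north=-3) relative to C.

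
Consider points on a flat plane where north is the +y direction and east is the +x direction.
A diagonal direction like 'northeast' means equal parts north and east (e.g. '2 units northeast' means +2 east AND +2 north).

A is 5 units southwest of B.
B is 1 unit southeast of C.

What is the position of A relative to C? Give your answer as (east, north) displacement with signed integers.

Place C at the origin (east=0, north=0).
  B is 1 unit southeast of C: delta (east=+1, north=-1); B at (east=1, north=-1).
  A is 5 units southwest of B: delta (east=-5, north=-5); A at (east=-4, north=-6).
Therefore A relative to C: (east=-4, north=-6).

Answer: A is at (east=-4, north=-6) relative to C.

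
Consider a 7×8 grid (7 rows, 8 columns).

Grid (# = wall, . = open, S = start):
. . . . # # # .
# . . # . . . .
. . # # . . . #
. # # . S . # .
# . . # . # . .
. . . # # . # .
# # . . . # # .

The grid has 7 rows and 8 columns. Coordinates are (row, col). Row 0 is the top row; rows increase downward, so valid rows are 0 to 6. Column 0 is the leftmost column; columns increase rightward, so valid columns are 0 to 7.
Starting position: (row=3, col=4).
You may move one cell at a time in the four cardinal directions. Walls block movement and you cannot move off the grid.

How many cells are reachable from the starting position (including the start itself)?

BFS flood-fill from (row=3, col=4):
  Distance 0: (row=3, col=4)
  Distance 1: (row=2, col=4), (row=3, col=3), (row=3, col=5), (row=4, col=4)
  Distance 2: (row=1, col=4), (row=2, col=5)
  Distance 3: (row=1, col=5), (row=2, col=6)
  Distance 4: (row=1, col=6)
  Distance 5: (row=1, col=7)
  Distance 6: (row=0, col=7)
Total reachable: 12 (grid has 35 open cells total)

Answer: Reachable cells: 12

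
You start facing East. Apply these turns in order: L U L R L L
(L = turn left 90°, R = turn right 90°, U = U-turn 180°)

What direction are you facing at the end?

Start: East
  L (left (90° counter-clockwise)) -> North
  U (U-turn (180°)) -> South
  L (left (90° counter-clockwise)) -> East
  R (right (90° clockwise)) -> South
  L (left (90° counter-clockwise)) -> East
  L (left (90° counter-clockwise)) -> North
Final: North

Answer: Final heading: North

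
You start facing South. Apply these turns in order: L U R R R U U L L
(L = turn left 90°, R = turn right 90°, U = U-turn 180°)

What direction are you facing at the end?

Start: South
  L (left (90° counter-clockwise)) -> East
  U (U-turn (180°)) -> West
  R (right (90° clockwise)) -> North
  R (right (90° clockwise)) -> East
  R (right (90° clockwise)) -> South
  U (U-turn (180°)) -> North
  U (U-turn (180°)) -> South
  L (left (90° counter-clockwise)) -> East
  L (left (90° counter-clockwise)) -> North
Final: North

Answer: Final heading: North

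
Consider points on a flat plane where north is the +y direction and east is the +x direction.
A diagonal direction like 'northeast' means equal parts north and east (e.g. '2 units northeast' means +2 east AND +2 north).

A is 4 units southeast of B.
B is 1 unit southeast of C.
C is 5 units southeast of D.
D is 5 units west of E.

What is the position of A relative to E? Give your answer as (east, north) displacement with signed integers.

Answer: A is at (east=5, north=-10) relative to E.

Derivation:
Place E at the origin (east=0, north=0).
  D is 5 units west of E: delta (east=-5, north=+0); D at (east=-5, north=0).
  C is 5 units southeast of D: delta (east=+5, north=-5); C at (east=0, north=-5).
  B is 1 unit southeast of C: delta (east=+1, north=-1); B at (east=1, north=-6).
  A is 4 units southeast of B: delta (east=+4, north=-4); A at (east=5, north=-10).
Therefore A relative to E: (east=5, north=-10).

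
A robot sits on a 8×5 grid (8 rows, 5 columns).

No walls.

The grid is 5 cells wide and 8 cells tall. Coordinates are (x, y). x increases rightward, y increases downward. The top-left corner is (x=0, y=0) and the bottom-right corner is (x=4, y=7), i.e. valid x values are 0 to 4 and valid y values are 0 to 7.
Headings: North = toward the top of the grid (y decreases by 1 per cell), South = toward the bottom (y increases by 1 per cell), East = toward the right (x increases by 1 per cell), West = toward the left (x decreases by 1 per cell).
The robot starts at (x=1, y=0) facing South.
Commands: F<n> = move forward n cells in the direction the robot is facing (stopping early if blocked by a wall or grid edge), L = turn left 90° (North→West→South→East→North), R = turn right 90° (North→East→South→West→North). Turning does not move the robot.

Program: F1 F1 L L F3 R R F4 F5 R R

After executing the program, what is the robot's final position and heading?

Start: (x=1, y=0), facing South
  F1: move forward 1, now at (x=1, y=1)
  F1: move forward 1, now at (x=1, y=2)
  L: turn left, now facing East
  L: turn left, now facing North
  F3: move forward 2/3 (blocked), now at (x=1, y=0)
  R: turn right, now facing East
  R: turn right, now facing South
  F4: move forward 4, now at (x=1, y=4)
  F5: move forward 3/5 (blocked), now at (x=1, y=7)
  R: turn right, now facing West
  R: turn right, now facing North
Final: (x=1, y=7), facing North

Answer: Final position: (x=1, y=7), facing North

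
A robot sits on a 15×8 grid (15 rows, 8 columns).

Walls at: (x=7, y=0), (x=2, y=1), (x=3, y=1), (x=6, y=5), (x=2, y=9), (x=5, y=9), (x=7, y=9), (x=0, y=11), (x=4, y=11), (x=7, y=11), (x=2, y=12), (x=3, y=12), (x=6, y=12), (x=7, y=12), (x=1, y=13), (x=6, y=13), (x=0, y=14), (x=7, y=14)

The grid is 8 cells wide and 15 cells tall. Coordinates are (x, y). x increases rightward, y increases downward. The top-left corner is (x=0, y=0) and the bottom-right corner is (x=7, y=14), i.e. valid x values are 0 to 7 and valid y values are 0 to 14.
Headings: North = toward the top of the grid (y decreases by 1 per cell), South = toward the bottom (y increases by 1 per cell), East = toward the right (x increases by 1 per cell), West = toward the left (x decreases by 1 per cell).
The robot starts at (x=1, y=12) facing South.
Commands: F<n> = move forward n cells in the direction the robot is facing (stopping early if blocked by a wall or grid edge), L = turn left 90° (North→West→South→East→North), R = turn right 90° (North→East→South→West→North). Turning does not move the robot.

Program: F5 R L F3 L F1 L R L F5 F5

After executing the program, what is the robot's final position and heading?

Start: (x=1, y=12), facing South
  F5: move forward 0/5 (blocked), now at (x=1, y=12)
  R: turn right, now facing West
  L: turn left, now facing South
  F3: move forward 0/3 (blocked), now at (x=1, y=12)
  L: turn left, now facing East
  F1: move forward 0/1 (blocked), now at (x=1, y=12)
  L: turn left, now facing North
  R: turn right, now facing East
  L: turn left, now facing North
  F5: move forward 5, now at (x=1, y=7)
  F5: move forward 5, now at (x=1, y=2)
Final: (x=1, y=2), facing North

Answer: Final position: (x=1, y=2), facing North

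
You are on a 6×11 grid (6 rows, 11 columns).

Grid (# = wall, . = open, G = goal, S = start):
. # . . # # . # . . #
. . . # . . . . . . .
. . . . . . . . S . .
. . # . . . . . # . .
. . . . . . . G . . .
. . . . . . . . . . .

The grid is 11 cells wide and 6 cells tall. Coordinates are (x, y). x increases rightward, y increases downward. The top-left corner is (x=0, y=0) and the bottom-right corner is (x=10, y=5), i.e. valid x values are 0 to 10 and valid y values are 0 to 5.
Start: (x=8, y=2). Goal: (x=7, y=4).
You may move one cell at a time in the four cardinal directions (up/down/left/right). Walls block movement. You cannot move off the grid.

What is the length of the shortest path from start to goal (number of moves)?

BFS from (x=8, y=2) until reaching (x=7, y=4):
  Distance 0: (x=8, y=2)
  Distance 1: (x=8, y=1), (x=7, y=2), (x=9, y=2)
  Distance 2: (x=8, y=0), (x=7, y=1), (x=9, y=1), (x=6, y=2), (x=10, y=2), (x=7, y=3), (x=9, y=3)
  Distance 3: (x=9, y=0), (x=6, y=1), (x=10, y=1), (x=5, y=2), (x=6, y=3), (x=10, y=3), (x=7, y=4), (x=9, y=4)  <- goal reached here
One shortest path (3 moves): (x=8, y=2) -> (x=7, y=2) -> (x=7, y=3) -> (x=7, y=4)

Answer: Shortest path length: 3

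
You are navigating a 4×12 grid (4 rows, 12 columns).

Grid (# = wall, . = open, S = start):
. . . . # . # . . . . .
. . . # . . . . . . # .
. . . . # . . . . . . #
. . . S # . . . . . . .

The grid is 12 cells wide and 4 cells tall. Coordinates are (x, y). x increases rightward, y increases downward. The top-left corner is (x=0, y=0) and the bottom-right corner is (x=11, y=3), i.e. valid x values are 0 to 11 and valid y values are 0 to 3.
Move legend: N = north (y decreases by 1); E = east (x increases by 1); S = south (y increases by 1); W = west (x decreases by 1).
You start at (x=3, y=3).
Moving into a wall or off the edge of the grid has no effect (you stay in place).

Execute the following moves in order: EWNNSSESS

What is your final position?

Start: (x=3, y=3)
  E (east): blocked, stay at (x=3, y=3)
  W (west): (x=3, y=3) -> (x=2, y=3)
  N (north): (x=2, y=3) -> (x=2, y=2)
  N (north): (x=2, y=2) -> (x=2, y=1)
  S (south): (x=2, y=1) -> (x=2, y=2)
  S (south): (x=2, y=2) -> (x=2, y=3)
  E (east): (x=2, y=3) -> (x=3, y=3)
  S (south): blocked, stay at (x=3, y=3)
  S (south): blocked, stay at (x=3, y=3)
Final: (x=3, y=3)

Answer: Final position: (x=3, y=3)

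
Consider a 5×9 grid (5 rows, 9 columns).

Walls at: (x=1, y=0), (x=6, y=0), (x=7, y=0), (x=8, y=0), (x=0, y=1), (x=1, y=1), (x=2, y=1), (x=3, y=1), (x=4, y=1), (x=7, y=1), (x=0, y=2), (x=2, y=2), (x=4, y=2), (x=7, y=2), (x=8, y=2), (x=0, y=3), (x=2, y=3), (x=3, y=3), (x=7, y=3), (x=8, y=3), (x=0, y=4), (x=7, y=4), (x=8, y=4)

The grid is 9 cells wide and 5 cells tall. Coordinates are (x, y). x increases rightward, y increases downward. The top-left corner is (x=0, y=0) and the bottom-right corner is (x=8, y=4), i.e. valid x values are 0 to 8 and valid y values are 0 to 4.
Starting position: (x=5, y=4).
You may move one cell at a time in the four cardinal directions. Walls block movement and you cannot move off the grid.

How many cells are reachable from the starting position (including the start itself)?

Answer: Reachable cells: 19

Derivation:
BFS flood-fill from (x=5, y=4):
  Distance 0: (x=5, y=4)
  Distance 1: (x=5, y=3), (x=4, y=4), (x=6, y=4)
  Distance 2: (x=5, y=2), (x=4, y=3), (x=6, y=3), (x=3, y=4)
  Distance 3: (x=5, y=1), (x=6, y=2), (x=2, y=4)
  Distance 4: (x=5, y=0), (x=6, y=1), (x=1, y=4)
  Distance 5: (x=4, y=0), (x=1, y=3)
  Distance 6: (x=3, y=0), (x=1, y=2)
  Distance 7: (x=2, y=0)
Total reachable: 19 (grid has 22 open cells total)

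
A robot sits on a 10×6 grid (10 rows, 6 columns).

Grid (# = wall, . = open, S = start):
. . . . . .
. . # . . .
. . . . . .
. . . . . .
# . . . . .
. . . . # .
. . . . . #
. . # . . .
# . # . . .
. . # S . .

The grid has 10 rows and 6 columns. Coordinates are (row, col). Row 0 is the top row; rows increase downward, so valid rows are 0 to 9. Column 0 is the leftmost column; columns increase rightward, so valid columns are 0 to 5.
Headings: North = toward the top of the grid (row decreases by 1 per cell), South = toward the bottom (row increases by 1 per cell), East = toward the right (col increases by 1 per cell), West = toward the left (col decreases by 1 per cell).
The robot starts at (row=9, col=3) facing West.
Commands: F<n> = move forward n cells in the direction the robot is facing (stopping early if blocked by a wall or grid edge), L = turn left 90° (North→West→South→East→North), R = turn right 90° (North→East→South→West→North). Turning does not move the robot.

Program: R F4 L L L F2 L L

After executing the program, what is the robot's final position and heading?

Start: (row=9, col=3), facing West
  R: turn right, now facing North
  F4: move forward 4, now at (row=5, col=3)
  L: turn left, now facing West
  L: turn left, now facing South
  L: turn left, now facing East
  F2: move forward 0/2 (blocked), now at (row=5, col=3)
  L: turn left, now facing North
  L: turn left, now facing West
Final: (row=5, col=3), facing West

Answer: Final position: (row=5, col=3), facing West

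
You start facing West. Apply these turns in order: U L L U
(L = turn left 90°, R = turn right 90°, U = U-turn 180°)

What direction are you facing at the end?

Start: West
  U (U-turn (180°)) -> East
  L (left (90° counter-clockwise)) -> North
  L (left (90° counter-clockwise)) -> West
  U (U-turn (180°)) -> East
Final: East

Answer: Final heading: East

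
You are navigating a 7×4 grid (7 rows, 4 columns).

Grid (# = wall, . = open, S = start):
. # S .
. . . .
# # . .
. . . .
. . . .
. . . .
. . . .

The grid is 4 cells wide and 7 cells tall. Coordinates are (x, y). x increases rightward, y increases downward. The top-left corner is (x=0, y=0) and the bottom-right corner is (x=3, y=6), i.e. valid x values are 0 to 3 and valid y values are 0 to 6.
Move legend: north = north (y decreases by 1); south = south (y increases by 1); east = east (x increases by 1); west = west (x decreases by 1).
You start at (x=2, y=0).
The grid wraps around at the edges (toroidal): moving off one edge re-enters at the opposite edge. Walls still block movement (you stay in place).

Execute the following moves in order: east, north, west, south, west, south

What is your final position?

Answer: Final position: (x=2, y=1)

Derivation:
Start: (x=2, y=0)
  east (east): (x=2, y=0) -> (x=3, y=0)
  north (north): (x=3, y=0) -> (x=3, y=6)
  west (west): (x=3, y=6) -> (x=2, y=6)
  south (south): (x=2, y=6) -> (x=2, y=0)
  west (west): blocked, stay at (x=2, y=0)
  south (south): (x=2, y=0) -> (x=2, y=1)
Final: (x=2, y=1)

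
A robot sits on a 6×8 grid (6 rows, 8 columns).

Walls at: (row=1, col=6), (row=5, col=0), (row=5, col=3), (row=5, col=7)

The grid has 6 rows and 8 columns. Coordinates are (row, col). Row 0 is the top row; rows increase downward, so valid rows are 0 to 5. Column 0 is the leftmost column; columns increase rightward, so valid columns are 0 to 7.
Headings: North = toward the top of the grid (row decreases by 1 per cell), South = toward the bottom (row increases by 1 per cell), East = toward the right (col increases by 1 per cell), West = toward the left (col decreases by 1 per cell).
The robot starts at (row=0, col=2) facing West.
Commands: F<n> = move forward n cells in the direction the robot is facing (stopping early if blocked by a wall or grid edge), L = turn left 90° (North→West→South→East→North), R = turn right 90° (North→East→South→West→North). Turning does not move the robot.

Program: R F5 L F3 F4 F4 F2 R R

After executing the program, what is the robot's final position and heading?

Start: (row=0, col=2), facing West
  R: turn right, now facing North
  F5: move forward 0/5 (blocked), now at (row=0, col=2)
  L: turn left, now facing West
  F3: move forward 2/3 (blocked), now at (row=0, col=0)
  F4: move forward 0/4 (blocked), now at (row=0, col=0)
  F4: move forward 0/4 (blocked), now at (row=0, col=0)
  F2: move forward 0/2 (blocked), now at (row=0, col=0)
  R: turn right, now facing North
  R: turn right, now facing East
Final: (row=0, col=0), facing East

Answer: Final position: (row=0, col=0), facing East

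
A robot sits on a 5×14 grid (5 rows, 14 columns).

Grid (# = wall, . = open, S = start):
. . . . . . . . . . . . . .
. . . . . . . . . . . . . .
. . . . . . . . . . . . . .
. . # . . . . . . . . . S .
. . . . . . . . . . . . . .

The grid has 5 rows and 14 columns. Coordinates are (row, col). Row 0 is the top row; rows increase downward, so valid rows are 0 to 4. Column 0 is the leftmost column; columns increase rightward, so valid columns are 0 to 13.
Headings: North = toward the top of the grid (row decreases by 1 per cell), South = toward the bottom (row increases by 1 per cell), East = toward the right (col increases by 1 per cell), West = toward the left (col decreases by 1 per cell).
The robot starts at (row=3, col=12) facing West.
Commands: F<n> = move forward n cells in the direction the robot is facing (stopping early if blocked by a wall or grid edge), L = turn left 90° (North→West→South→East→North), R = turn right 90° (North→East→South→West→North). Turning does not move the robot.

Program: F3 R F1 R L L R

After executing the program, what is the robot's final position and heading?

Start: (row=3, col=12), facing West
  F3: move forward 3, now at (row=3, col=9)
  R: turn right, now facing North
  F1: move forward 1, now at (row=2, col=9)
  R: turn right, now facing East
  L: turn left, now facing North
  L: turn left, now facing West
  R: turn right, now facing North
Final: (row=2, col=9), facing North

Answer: Final position: (row=2, col=9), facing North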